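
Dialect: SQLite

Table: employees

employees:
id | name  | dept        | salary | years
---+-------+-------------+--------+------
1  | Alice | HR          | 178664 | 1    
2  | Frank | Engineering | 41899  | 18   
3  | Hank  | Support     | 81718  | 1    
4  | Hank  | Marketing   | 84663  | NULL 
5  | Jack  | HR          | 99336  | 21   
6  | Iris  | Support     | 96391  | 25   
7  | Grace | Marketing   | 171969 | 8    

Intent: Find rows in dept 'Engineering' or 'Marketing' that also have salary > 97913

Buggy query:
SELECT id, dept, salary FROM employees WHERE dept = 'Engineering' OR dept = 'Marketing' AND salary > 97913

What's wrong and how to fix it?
Bug: Without parentheses, AND is evaluated before OR, so the salary filter only applies to the 'Marketing' branch

Fix: Group the OR with parentheses (or use IN), then AND the threshold

Corrected query:
SELECT id, dept, salary FROM employees WHERE (dept = 'Engineering' OR dept = 'Marketing') AND salary > 97913

Result:
id | dept      | salary
---+-----------+-------
7  | Marketing | 171969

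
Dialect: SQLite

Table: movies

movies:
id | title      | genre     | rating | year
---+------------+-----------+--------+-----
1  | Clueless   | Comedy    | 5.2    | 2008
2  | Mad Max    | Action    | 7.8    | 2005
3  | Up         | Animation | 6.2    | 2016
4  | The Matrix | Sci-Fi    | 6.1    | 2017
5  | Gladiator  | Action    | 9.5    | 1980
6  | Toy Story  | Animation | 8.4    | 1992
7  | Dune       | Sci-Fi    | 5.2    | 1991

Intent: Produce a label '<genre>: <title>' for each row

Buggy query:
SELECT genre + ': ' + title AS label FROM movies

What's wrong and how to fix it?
Bug: '+' is numeric addition; on text columns SQLite converts them to 0 instead of concatenating

Fix: Use the || operator for string concatenation

Corrected query:
SELECT genre || ': ' || title AS label FROM movies

Result:
label               
--------------------
Comedy: Clueless    
Action: Mad Max     
Animation: Up       
Sci-Fi: The Matrix  
Action: Gladiator   
Animation: Toy Story
Sci-Fi: Dune        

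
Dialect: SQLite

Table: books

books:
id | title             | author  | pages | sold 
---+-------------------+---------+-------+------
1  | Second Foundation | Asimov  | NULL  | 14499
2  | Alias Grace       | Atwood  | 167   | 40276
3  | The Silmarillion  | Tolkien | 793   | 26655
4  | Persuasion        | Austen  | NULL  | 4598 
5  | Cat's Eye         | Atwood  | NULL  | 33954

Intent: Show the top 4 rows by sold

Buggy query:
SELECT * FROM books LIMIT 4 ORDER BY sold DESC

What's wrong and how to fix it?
Bug: ORDER BY cannot follow LIMIT; LIMIT is the final clause

Fix: Swap the clauses: ORDER BY first, then LIMIT

Corrected query:
SELECT * FROM books ORDER BY sold DESC LIMIT 4

Result:
id | title             | author  | pages | sold 
---+-------------------+---------+-------+------
2  | Alias Grace       | Atwood  | 167   | 40276
5  | Cat's Eye         | Atwood  | NULL  | 33954
3  | The Silmarillion  | Tolkien | 793   | 26655
1  | Second Foundation | Asimov  | NULL  | 14499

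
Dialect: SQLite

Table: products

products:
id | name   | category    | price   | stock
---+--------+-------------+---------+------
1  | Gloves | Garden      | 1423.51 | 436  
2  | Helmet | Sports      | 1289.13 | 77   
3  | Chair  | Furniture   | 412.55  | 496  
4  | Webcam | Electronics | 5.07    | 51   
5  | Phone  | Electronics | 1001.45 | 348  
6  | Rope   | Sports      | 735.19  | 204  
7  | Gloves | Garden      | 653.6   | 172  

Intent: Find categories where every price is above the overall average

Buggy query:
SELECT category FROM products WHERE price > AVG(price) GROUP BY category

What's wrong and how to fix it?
Bug: WHERE evaluates per row before aggregation, so AVG() is unavailable

Fix: Compute the overall average in a scalar subquery and compare each group's MIN against it in HAVING

Corrected query:
SELECT category FROM products GROUP BY category HAVING MIN(price) > (SELECT AVG(price) FROM products)

Result:
(no rows)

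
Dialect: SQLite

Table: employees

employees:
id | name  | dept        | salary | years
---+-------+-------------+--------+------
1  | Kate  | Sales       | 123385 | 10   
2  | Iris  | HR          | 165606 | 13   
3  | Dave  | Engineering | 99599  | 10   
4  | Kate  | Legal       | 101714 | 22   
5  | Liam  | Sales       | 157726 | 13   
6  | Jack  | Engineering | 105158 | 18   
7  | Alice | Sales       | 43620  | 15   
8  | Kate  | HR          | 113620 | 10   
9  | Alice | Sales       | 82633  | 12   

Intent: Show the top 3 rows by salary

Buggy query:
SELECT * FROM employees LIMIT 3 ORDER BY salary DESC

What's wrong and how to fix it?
Bug: LIMIT must come after ORDER BY

Fix: Swap the clauses: ORDER BY first, then LIMIT

Corrected query:
SELECT * FROM employees ORDER BY salary DESC LIMIT 3

Result:
id | name | dept  | salary | years
---+------+-------+--------+------
2  | Iris | HR    | 165606 | 13   
5  | Liam | Sales | 157726 | 13   
1  | Kate | Sales | 123385 | 10   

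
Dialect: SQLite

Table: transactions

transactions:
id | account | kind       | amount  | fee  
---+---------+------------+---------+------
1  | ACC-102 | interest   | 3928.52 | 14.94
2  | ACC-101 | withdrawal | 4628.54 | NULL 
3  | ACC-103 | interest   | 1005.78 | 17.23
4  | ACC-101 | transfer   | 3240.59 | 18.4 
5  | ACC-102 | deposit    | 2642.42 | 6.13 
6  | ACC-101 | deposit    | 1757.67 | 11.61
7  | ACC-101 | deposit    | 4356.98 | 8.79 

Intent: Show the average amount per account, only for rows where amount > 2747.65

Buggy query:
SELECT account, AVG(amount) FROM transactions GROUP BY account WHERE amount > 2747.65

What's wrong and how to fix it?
Bug: Row-level WHERE must come before GROUP BY in the clause order

Fix: Place WHERE between FROM and GROUP BY

Corrected query:
SELECT account, AVG(amount) FROM transactions WHERE amount > 2747.65 GROUP BY account

Result:
account | AVG(amount)
--------+------------
ACC-101 | 4075.37    
ACC-102 | 3928.52    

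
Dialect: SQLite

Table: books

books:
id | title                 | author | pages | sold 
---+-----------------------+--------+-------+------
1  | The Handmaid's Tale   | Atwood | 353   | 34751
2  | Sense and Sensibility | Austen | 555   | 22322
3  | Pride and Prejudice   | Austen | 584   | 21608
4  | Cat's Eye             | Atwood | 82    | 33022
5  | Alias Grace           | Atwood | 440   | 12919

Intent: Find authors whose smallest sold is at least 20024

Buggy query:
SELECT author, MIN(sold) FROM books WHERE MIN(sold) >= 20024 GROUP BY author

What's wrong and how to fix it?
Bug: MIN() in WHERE is a misuse of aggregate

Fix: Use HAVING for the per-group MIN condition

Corrected query:
SELECT author, MIN(sold) FROM books GROUP BY author HAVING MIN(sold) >= 20024

Result:
author | MIN(sold)
-------+----------
Austen | 21608    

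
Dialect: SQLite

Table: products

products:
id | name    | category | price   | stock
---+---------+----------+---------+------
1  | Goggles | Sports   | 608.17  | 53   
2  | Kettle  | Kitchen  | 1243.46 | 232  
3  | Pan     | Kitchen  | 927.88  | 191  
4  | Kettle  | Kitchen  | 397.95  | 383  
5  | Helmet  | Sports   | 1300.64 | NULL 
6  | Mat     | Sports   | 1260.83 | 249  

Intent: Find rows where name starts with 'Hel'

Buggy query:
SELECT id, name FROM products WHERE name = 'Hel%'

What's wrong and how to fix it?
Bug: '=' compares the literal string including the % character; pattern matching needs LIKE

Fix: Replace '=' with LIKE so 'Hel%' is treated as a pattern

Corrected query:
SELECT id, name FROM products WHERE name LIKE 'Hel%'

Result:
id | name  
---+-------
5  | Helmet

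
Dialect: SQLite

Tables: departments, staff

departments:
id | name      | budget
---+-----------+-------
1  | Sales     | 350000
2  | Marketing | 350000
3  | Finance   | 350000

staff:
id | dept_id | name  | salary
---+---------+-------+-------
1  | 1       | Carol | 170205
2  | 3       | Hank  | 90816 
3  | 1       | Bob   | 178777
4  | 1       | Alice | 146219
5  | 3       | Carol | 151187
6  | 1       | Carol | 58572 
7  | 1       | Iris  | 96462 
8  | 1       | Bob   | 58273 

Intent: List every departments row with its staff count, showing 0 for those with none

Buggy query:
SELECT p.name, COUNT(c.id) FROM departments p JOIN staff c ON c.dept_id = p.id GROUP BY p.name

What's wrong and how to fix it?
Bug: An inner join excludes parents with zero children

Fix: Switch to LEFT JOIN to retain unmatched parent rows

Corrected query:
SELECT p.name, COUNT(c.id) FROM departments p LEFT JOIN staff c ON c.dept_id = p.id GROUP BY p.name

Result:
name      | COUNT(c.id)
----------+------------
Finance   | 2          
Marketing | 0          
Sales     | 6          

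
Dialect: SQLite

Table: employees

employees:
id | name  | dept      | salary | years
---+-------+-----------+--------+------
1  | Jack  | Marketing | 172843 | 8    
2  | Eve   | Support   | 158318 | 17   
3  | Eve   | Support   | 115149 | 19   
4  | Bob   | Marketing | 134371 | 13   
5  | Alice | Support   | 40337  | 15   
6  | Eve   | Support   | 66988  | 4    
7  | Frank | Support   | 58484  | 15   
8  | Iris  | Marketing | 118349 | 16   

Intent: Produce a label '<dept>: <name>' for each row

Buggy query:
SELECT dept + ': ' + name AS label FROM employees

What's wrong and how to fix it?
Bug: '+' is numeric addition; on text columns SQLite converts them to 0 instead of concatenating

Fix: Replace + with || to concatenate text

Corrected query:
SELECT dept || ': ' || name AS label FROM employees

Result:
label          
---------------
Marketing: Jack
Support: Eve   
Support: Eve   
Marketing: Bob 
Support: Alice 
Support: Eve   
Support: Frank 
Marketing: Iris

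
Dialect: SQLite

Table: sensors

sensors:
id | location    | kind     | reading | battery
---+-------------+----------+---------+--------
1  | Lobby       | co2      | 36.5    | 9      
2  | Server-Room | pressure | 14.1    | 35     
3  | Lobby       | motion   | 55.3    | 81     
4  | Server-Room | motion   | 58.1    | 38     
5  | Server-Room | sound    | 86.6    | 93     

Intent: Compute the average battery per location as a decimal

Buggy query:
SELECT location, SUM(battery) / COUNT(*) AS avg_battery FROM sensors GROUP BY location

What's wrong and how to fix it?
Bug: SUM(battery) and COUNT(*) are both integers; the division truncates the fractional part

Fix: Cast one side to REAL so the division keeps the fractional part

Corrected query:
SELECT location, SUM(battery) * 1.0 / COUNT(*) AS avg_battery FROM sensors GROUP BY location

Result:
location    | avg_battery
------------+------------
Lobby       | 45         
Server-Room | 55.333333  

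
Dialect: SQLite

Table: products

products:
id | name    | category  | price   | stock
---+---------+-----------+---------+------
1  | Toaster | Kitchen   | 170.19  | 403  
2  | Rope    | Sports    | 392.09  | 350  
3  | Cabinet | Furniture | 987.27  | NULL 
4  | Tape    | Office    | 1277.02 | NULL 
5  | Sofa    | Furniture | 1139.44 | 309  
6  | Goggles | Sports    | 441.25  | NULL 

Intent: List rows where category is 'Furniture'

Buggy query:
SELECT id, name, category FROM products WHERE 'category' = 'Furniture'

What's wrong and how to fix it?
Bug: Single quotes denote string literals in SQL; the column name is being compared as a constant string

Fix: Remove the quotes around the column name (or use double quotes for an identifier)

Corrected query:
SELECT id, name, category FROM products WHERE category = 'Furniture'

Result:
id | name    | category 
---+---------+----------
3  | Cabinet | Furniture
5  | Sofa    | Furniture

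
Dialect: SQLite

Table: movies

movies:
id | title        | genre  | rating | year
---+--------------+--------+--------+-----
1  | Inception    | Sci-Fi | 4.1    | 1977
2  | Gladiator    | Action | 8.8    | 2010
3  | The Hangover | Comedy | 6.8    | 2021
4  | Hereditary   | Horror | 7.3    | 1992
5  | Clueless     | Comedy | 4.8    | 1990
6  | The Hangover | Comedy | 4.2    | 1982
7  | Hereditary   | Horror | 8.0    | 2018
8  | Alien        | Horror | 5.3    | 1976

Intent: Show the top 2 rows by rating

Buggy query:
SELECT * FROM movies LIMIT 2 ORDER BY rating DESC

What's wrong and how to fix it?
Bug: ORDER BY cannot follow LIMIT; LIMIT is the final clause

Fix: Sort with ORDER BY, then apply LIMIT

Corrected query:
SELECT * FROM movies ORDER BY rating DESC LIMIT 2

Result:
id | title      | genre  | rating | year
---+------------+--------+--------+-----
2  | Gladiator  | Action | 8.8    | 2010
7  | Hereditary | Horror | 8      | 2018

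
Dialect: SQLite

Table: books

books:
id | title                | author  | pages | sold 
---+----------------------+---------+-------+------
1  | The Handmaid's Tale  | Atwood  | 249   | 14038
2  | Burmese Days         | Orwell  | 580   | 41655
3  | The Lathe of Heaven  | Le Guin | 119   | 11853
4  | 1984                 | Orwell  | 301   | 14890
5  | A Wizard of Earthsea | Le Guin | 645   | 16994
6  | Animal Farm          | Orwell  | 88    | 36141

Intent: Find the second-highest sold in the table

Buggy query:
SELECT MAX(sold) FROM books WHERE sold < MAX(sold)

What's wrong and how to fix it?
Bug: MAX(sold) on the right of the comparison is an aggregate-in-WHERE error

Fix: Put the inner MAX in a scalar subquery

Corrected query:
SELECT MAX(sold) FROM books WHERE sold < (SELECT MAX(sold) FROM books)

Result:
MAX(sold)
---------
36141    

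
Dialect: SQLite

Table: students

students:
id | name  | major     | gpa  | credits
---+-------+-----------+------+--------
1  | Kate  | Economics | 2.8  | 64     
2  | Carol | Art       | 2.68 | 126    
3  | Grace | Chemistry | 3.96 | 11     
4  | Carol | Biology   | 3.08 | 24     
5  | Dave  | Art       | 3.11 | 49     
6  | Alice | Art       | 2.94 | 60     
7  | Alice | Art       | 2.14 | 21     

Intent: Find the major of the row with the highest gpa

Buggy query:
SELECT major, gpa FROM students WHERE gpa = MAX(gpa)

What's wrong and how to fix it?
Bug: MAX(gpa) is an aggregate and cannot be used directly in WHERE

Fix: Wrap MAX in a scalar subquery so WHERE compares against a single value

Corrected query:
SELECT major, gpa FROM students WHERE gpa = (SELECT MAX(gpa) FROM students)

Result:
major     | gpa 
----------+-----
Chemistry | 3.96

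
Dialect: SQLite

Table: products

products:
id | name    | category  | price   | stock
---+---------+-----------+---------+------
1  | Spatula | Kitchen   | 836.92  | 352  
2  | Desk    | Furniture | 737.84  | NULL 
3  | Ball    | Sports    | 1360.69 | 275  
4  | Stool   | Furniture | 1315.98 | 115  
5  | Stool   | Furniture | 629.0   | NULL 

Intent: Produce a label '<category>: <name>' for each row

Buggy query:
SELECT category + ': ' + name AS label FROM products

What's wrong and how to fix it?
Bug: '+' is numeric addition; on text columns SQLite converts them to 0 instead of concatenating

Fix: Replace + with || to concatenate text

Corrected query:
SELECT category || ': ' || name AS label FROM products

Result:
label           
----------------
Kitchen: Spatula
Furniture: Desk 
Sports: Ball    
Furniture: Stool
Furniture: Stool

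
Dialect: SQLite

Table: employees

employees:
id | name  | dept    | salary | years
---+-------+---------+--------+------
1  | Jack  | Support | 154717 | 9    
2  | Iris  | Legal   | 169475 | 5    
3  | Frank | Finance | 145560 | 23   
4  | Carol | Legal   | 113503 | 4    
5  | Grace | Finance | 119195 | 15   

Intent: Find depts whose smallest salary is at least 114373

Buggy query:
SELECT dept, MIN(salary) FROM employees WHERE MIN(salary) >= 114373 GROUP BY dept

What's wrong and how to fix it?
Bug: Aggregates like MIN are computed per group after WHERE runs

Fix: Replace WHERE with HAVING after the GROUP BY

Corrected query:
SELECT dept, MIN(salary) FROM employees GROUP BY dept HAVING MIN(salary) >= 114373

Result:
dept    | MIN(salary)
--------+------------
Finance | 119195     
Support | 154717     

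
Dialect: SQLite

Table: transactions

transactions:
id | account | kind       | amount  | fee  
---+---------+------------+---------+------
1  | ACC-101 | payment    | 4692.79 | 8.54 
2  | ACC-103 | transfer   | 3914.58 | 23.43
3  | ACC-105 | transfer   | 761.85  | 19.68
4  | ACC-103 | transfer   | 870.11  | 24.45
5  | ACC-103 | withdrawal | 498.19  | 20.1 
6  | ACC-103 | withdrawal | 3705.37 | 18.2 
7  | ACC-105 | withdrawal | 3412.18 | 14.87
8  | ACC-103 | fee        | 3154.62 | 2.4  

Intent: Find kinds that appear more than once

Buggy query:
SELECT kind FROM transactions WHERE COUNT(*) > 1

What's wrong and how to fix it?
Bug: COUNT(*) is an aggregate and cannot be used in WHERE

Fix: Group first, then use HAVING for the count condition

Corrected query:
SELECT kind FROM transactions GROUP BY kind HAVING COUNT(*) > 1

Result:
kind      
----------
transfer  
withdrawal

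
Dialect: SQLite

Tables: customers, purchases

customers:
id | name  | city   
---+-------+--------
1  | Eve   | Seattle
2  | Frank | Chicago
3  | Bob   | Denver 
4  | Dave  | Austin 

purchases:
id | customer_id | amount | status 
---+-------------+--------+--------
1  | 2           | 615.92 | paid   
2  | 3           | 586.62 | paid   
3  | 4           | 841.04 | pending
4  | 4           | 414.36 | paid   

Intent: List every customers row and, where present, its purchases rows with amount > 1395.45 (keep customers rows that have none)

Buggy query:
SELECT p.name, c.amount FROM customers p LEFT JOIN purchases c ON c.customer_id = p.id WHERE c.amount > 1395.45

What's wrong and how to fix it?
Bug: Filtering c.amount in WHERE discards the NULL rows produced by LEFT JOIN, turning it into an inner join

Fix: Put 'c.amount > 1395.45' in the JOIN's ON clause instead of WHERE

Corrected query:
SELECT p.name, c.amount FROM customers p LEFT JOIN purchases c ON c.customer_id = p.id AND c.amount > 1395.45

Result:
name  | amount
------+-------
Eve   | NULL  
Frank | NULL  
Bob   | NULL  
Dave  | NULL  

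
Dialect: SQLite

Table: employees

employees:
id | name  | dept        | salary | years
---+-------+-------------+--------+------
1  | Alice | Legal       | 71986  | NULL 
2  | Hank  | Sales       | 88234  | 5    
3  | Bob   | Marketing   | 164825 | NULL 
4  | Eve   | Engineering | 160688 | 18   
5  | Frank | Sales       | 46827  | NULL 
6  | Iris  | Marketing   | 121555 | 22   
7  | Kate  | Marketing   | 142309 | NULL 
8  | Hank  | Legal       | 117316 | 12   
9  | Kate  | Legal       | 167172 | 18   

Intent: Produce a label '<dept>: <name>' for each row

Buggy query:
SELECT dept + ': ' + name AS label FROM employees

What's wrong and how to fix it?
Bug: '+' is numeric addition; on text columns SQLite converts them to 0 instead of concatenating

Fix: Use the || operator for string concatenation

Corrected query:
SELECT dept || ': ' || name AS label FROM employees

Result:
label           
----------------
Legal: Alice    
Sales: Hank     
Marketing: Bob  
Engineering: Eve
Sales: Frank    
Marketing: Iris 
Marketing: Kate 
Legal: Hank     
Legal: Kate     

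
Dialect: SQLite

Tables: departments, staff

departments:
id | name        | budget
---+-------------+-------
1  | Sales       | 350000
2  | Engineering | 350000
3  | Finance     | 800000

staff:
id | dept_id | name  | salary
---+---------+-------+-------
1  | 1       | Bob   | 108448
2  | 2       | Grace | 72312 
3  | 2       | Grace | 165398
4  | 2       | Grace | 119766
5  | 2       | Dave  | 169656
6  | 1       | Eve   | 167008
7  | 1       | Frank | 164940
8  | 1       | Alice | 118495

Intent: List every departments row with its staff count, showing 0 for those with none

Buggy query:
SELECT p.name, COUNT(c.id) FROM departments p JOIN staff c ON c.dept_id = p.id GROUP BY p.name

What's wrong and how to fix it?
Bug: INNER JOIN drops departments rows that have no matching staff rows

Fix: Switch to LEFT JOIN to retain unmatched parent rows

Corrected query:
SELECT p.name, COUNT(c.id) FROM departments p LEFT JOIN staff c ON c.dept_id = p.id GROUP BY p.name

Result:
name        | COUNT(c.id)
------------+------------
Engineering | 4          
Finance     | 0          
Sales       | 4          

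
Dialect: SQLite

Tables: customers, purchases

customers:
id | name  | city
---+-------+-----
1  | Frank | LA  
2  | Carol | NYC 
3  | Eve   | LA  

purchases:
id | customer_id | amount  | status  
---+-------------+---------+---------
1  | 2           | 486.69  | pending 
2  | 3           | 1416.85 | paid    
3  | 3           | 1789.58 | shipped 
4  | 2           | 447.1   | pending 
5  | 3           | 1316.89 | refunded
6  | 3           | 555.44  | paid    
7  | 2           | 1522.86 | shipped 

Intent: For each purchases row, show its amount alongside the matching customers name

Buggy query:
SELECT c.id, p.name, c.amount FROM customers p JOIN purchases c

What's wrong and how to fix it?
Bug: JOIN with no ON clause produces a cartesian product; every purchases row pairs with every customers row

Fix: Specify the join condition linking the foreign key to the parent id

Corrected query:
SELECT c.id, p.name, c.amount FROM customers p JOIN purchases c ON c.customer_id = p.id

Result:
id | name  | amount 
---+-------+--------
1  | Carol | 486.69 
2  | Eve   | 1416.85
3  | Eve   | 1789.58
4  | Carol | 447.1  
5  | Eve   | 1316.89
6  | Eve   | 555.44 
7  | Carol | 1522.86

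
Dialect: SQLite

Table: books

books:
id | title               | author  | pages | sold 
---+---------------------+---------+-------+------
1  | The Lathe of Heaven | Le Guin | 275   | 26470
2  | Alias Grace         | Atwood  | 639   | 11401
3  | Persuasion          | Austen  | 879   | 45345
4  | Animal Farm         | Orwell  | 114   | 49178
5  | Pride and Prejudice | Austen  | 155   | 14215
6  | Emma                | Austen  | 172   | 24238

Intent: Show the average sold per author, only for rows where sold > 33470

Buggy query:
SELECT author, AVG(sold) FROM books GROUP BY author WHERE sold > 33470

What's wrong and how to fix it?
Bug: WHERE cannot follow GROUP BY

Fix: Place WHERE between FROM and GROUP BY

Corrected query:
SELECT author, AVG(sold) FROM books WHERE sold > 33470 GROUP BY author

Result:
author | AVG(sold)
-------+----------
Austen | 45345    
Orwell | 49178    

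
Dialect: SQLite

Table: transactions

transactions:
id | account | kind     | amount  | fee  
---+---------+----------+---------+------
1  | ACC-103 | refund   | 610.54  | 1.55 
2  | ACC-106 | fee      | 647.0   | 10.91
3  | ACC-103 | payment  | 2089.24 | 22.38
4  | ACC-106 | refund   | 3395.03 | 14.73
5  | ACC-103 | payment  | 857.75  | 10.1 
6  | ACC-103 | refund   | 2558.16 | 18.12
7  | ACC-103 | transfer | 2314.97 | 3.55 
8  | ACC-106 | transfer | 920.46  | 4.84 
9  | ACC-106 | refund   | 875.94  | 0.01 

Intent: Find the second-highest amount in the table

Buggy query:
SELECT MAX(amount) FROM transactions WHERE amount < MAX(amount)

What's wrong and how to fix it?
Bug: The inner MAX is an aggregate inside WHERE, which is not allowed

Fix: Compute the overall MAX in a subquery, then take MAX of rows below it

Corrected query:
SELECT MAX(amount) FROM transactions WHERE amount < (SELECT MAX(amount) FROM transactions)

Result:
MAX(amount)
-----------
2558.16    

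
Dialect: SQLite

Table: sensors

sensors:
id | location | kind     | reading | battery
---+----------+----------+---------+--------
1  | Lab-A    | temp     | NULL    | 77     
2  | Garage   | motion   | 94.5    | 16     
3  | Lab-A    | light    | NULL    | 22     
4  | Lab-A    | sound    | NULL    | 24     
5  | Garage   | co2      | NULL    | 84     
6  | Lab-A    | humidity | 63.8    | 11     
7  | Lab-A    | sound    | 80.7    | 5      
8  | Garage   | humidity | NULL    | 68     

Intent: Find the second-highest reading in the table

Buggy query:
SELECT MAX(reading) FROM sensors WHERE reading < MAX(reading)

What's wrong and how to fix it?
Bug: MAX(reading) on the right of the comparison is an aggregate-in-WHERE error

Fix: Put the inner MAX in a scalar subquery

Corrected query:
SELECT MAX(reading) FROM sensors WHERE reading < (SELECT MAX(reading) FROM sensors)

Result:
MAX(reading)
------------
80.7        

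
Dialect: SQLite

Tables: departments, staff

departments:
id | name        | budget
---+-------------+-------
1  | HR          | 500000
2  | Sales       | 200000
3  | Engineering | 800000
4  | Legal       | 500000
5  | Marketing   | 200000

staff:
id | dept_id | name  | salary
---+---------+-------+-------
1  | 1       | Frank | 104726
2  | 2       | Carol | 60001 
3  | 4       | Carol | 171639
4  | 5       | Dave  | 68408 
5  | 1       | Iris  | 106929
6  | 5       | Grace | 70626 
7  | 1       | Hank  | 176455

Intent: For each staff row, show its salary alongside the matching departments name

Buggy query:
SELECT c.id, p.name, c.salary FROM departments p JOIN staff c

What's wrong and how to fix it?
Bug: Missing join condition: each staff row is matched to all departments rows instead of just its own

Fix: Specify the join condition linking the foreign key to the parent id

Corrected query:
SELECT c.id, p.name, c.salary FROM departments p JOIN staff c ON c.dept_id = p.id

Result:
id | name      | salary
---+-----------+-------
1  | HR        | 104726
2  | Sales     | 60001 
3  | Legal     | 171639
4  | Marketing | 68408 
5  | HR        | 106929
6  | Marketing | 70626 
7  | HR        | 176455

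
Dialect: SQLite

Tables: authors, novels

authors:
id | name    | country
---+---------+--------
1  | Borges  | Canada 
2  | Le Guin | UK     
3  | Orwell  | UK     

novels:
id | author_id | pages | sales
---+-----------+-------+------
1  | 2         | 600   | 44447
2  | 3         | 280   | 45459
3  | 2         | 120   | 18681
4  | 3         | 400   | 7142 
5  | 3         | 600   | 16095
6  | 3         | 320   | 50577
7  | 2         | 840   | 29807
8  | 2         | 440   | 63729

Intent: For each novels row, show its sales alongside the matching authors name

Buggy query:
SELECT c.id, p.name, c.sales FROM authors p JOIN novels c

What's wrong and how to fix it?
Bug: JOIN with no ON clause produces a cartesian product; every novels row pairs with every authors row

Fix: Specify the join condition linking the foreign key to the parent id

Corrected query:
SELECT c.id, p.name, c.sales FROM authors p JOIN novels c ON c.author_id = p.id

Result:
id | name    | sales
---+---------+------
1  | Le Guin | 44447
2  | Orwell  | 45459
3  | Le Guin | 18681
4  | Orwell  | 7142 
5  | Orwell  | 16095
6  | Orwell  | 50577
7  | Le Guin | 29807
8  | Le Guin | 63729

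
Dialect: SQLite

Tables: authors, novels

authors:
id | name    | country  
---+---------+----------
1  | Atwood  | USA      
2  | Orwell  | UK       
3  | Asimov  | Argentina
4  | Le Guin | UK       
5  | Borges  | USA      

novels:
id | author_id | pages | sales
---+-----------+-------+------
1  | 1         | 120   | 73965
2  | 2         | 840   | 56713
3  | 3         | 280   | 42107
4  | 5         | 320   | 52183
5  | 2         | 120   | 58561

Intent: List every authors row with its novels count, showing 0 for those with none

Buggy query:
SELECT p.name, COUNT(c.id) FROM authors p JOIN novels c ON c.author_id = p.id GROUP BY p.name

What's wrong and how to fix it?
Bug: An inner join excludes parents with zero children

Fix: Use LEFT JOIN so parents without children still appear (COUNT(c.id) gives 0)

Corrected query:
SELECT p.name, COUNT(c.id) FROM authors p LEFT JOIN novels c ON c.author_id = p.id GROUP BY p.name

Result:
name    | COUNT(c.id)
--------+------------
Asimov  | 1          
Atwood  | 1          
Borges  | 1          
Le Guin | 0          
Orwell  | 2          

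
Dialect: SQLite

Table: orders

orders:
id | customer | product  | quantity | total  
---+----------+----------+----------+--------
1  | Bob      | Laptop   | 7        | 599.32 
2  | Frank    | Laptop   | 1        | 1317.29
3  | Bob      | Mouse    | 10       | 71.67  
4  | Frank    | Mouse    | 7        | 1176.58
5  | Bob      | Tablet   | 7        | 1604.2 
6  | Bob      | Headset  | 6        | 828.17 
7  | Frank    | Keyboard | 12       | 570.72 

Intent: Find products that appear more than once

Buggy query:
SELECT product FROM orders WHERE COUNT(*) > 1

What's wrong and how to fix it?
Bug: COUNT(*) is an aggregate and cannot be used in WHERE

Fix: Group first, then use HAVING for the count condition

Corrected query:
SELECT product FROM orders GROUP BY product HAVING COUNT(*) > 1

Result:
product
-------
Laptop 
Mouse  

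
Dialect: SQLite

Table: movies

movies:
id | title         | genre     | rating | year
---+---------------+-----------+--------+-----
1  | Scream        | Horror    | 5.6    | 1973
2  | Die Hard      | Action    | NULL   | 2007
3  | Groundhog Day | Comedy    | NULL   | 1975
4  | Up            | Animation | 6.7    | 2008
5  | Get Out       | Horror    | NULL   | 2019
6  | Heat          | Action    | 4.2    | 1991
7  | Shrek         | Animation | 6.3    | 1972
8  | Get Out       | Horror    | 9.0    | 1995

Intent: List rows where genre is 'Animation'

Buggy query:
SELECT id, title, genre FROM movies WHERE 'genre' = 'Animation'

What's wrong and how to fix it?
Bug: 'genre' in single quotes is a string literal, not the column; the comparison is literal-vs-literal and never true

Fix: Reference the column as genre without single quotes

Corrected query:
SELECT id, title, genre FROM movies WHERE genre = 'Animation'

Result:
id | title | genre    
---+-------+----------
4  | Up    | Animation
7  | Shrek | Animation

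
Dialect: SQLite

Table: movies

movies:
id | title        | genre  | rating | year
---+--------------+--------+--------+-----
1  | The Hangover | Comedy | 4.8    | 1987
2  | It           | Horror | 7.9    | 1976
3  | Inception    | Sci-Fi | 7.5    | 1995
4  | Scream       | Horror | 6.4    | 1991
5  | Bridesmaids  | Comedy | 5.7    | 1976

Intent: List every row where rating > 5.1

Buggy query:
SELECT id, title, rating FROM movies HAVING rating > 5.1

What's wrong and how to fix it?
Bug: This is a non-aggregate query (no GROUP BY, no aggregates), so in SQLite the HAVING clause is invalid here; a row-level condition belongs in WHERE

Fix: Use WHERE for row-level filtering

Corrected query:
SELECT id, title, rating FROM movies WHERE rating > 5.1

Result:
id | title       | rating
---+-------------+-------
2  | It          | 7.9   
3  | Inception   | 7.5   
4  | Scream      | 6.4   
5  | Bridesmaids | 5.7   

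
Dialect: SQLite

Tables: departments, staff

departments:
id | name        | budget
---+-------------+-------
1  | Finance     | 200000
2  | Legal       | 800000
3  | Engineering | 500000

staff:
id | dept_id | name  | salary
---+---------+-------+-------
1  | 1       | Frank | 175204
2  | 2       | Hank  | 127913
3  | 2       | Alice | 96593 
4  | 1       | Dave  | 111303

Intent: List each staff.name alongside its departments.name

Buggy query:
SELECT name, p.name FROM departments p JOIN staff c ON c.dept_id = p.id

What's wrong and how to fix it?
Bug: 'name' exists in both joined tables, so the database can't tell which one is meant

Fix: Prefix ambiguous columns with the table alias

Corrected query:
SELECT c.name, p.name FROM departments p JOIN staff c ON c.dept_id = p.id

Result:
name  | name   
------+--------
Frank | Finance
Hank  | Legal  
Alice | Legal  
Dave  | Finance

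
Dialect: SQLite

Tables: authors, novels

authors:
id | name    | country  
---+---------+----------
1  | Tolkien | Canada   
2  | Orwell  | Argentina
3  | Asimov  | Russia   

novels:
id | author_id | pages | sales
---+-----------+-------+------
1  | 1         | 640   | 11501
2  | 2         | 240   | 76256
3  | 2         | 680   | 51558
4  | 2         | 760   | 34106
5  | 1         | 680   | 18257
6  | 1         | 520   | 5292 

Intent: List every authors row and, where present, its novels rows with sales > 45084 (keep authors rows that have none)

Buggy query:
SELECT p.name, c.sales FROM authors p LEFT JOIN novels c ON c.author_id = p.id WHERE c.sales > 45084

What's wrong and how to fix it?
Bug: A WHERE condition on the right-hand table after LEFT JOIN drops unmatched parents

Fix: Put 'c.sales > 45084' in the JOIN's ON clause instead of WHERE

Corrected query:
SELECT p.name, c.sales FROM authors p LEFT JOIN novels c ON c.author_id = p.id AND c.sales > 45084

Result:
name    | sales
--------+------
Tolkien | NULL 
Orwell  | 51558
Orwell  | 76256
Asimov  | NULL 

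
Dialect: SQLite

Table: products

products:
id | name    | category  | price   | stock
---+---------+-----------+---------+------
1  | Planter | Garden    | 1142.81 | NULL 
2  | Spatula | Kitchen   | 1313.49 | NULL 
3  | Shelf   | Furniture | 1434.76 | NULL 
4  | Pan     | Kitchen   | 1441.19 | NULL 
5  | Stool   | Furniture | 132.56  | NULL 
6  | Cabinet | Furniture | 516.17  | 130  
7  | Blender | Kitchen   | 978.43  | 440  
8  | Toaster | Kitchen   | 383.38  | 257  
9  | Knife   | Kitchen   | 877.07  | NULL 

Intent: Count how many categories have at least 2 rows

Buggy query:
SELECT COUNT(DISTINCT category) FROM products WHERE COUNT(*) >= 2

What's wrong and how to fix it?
Bug: WHERE filters individual rows, not groups, so a group-level COUNT is invalid there

Fix: Use a subquery that GROUPs and filters with HAVING, then count its rows

Corrected query:
SELECT COUNT(*) FROM (SELECT category FROM products GROUP BY category HAVING COUNT(*) >= 2)

Result:
COUNT(*)
--------
2       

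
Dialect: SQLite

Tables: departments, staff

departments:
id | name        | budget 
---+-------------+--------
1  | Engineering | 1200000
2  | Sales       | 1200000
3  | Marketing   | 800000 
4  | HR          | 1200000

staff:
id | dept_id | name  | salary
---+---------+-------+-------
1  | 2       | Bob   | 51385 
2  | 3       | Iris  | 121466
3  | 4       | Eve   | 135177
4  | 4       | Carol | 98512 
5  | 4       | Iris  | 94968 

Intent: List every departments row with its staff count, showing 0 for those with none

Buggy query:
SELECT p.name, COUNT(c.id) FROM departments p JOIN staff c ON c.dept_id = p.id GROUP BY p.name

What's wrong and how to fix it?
Bug: An inner join excludes parents with zero children

Fix: Use LEFT JOIN so parents without children still appear (COUNT(c.id) gives 0)

Corrected query:
SELECT p.name, COUNT(c.id) FROM departments p LEFT JOIN staff c ON c.dept_id = p.id GROUP BY p.name

Result:
name        | COUNT(c.id)
------------+------------
Engineering | 0          
HR          | 3          
Marketing   | 1          
Sales       | 1          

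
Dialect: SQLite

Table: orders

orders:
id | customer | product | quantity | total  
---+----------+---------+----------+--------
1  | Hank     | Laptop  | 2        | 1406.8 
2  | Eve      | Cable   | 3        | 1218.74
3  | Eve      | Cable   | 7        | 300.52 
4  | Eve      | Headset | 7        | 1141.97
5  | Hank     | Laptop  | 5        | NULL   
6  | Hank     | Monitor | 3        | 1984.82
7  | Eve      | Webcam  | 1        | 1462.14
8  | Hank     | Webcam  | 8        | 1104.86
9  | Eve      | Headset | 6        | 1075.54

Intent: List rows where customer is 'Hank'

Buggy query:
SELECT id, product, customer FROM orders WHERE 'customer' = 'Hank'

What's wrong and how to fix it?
Bug: 'customer' in single quotes is a string literal, not the column; the comparison is literal-vs-literal and never true

Fix: Remove the quotes around the column name (or use double quotes for an identifier)

Corrected query:
SELECT id, product, customer FROM orders WHERE customer = 'Hank'

Result:
id | product | customer
---+---------+---------
1  | Laptop  | Hank    
5  | Laptop  | Hank    
6  | Monitor | Hank    
8  | Webcam  | Hank    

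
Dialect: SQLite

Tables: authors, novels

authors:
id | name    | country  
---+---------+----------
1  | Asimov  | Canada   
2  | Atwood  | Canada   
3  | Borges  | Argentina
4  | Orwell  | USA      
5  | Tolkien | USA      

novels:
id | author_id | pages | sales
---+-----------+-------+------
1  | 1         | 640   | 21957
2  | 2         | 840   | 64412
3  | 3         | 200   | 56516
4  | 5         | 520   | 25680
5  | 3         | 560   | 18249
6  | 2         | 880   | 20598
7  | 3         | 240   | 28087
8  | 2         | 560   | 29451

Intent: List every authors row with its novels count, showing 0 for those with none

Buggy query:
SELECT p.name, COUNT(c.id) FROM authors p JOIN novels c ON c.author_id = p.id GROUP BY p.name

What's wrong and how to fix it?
Bug: An inner join excludes parents with zero children

Fix: Use LEFT JOIN so parents without children still appear (COUNT(c.id) gives 0)

Corrected query:
SELECT p.name, COUNT(c.id) FROM authors p LEFT JOIN novels c ON c.author_id = p.id GROUP BY p.name

Result:
name    | COUNT(c.id)
--------+------------
Asimov  | 1          
Atwood  | 3          
Borges  | 3          
Orwell  | 0          
Tolkien | 1          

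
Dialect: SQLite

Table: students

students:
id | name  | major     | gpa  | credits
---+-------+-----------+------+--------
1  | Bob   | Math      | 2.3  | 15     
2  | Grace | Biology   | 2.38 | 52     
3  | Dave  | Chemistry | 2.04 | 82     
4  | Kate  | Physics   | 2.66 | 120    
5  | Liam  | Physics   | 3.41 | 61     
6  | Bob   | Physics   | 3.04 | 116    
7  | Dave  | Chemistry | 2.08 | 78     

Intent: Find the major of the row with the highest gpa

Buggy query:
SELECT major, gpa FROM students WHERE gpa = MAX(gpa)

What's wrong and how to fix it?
Bug: MAX(gpa) is an aggregate and cannot be used directly in WHERE

Fix: Wrap MAX in a scalar subquery so WHERE compares against a single value

Corrected query:
SELECT major, gpa FROM students WHERE gpa = (SELECT MAX(gpa) FROM students)

Result:
major   | gpa 
--------+-----
Physics | 3.41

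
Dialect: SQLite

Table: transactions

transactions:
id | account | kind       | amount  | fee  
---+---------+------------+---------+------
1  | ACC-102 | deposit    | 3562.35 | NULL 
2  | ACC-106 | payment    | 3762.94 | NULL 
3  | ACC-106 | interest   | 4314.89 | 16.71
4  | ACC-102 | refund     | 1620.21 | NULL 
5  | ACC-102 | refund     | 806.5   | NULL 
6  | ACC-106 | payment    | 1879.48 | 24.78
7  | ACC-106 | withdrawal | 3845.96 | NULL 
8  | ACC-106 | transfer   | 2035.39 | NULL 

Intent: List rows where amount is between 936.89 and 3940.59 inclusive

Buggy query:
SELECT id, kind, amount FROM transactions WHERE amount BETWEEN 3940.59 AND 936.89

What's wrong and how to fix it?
Bug: The bounds are reversed; BETWEEN a AND b requires a <= b to match anything

Fix: Swap the bounds so the smaller value comes first

Corrected query:
SELECT id, kind, amount FROM transactions WHERE amount BETWEEN 936.89 AND 3940.59

Result:
id | kind       | amount 
---+------------+--------
1  | deposit    | 3562.35
2  | payment    | 3762.94
4  | refund     | 1620.21
6  | payment    | 1879.48
7  | withdrawal | 3845.96
8  | transfer   | 2035.39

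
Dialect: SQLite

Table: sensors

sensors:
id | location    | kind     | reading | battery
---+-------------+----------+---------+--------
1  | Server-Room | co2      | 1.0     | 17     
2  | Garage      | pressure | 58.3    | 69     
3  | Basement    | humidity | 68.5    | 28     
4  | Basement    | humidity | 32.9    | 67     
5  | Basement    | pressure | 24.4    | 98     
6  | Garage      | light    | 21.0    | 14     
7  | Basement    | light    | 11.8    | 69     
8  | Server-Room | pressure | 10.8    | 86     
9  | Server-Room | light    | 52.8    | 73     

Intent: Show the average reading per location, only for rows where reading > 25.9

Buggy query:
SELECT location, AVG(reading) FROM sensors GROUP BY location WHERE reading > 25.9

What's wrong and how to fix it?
Bug: Row-level WHERE must come before GROUP BY in the clause order

Fix: Move the WHERE clause before GROUP BY

Corrected query:
SELECT location, AVG(reading) FROM sensors WHERE reading > 25.9 GROUP BY location

Result:
location    | AVG(reading)
------------+-------------
Basement    | 50.7        
Garage      | 58.3        
Server-Room | 52.8        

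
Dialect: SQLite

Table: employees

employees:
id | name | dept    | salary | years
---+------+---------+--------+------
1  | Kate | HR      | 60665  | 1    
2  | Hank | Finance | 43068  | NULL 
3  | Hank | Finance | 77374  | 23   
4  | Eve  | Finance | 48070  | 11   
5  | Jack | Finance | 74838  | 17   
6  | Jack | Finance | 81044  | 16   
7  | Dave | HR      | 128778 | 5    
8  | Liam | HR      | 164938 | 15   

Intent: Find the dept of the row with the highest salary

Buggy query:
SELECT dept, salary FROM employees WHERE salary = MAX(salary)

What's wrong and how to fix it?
Bug: WHERE is evaluated per row; an aggregate over the whole table isn't defined there

Fix: Wrap MAX in a scalar subquery so WHERE compares against a single value

Corrected query:
SELECT dept, salary FROM employees WHERE salary = (SELECT MAX(salary) FROM employees)

Result:
dept | salary
-----+-------
HR   | 164938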